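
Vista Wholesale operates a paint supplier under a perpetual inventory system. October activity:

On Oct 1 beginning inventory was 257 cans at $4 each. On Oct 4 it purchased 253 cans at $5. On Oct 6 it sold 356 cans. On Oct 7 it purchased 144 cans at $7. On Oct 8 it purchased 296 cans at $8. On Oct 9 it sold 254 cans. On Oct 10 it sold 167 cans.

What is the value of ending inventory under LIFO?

Ending inventory = $749

Oct 6, 356 sold [LIFO — newest first]: 253 @ $5 + 103 @ $4 = $1,677
Oct 9, 254 sold [LIFO — newest first]: 254 @ $8 = $2,032
Oct 10, 167 sold [LIFO — newest first]: 42 @ $8 + 125 @ $7 = $1,211
Total COGS = $1,677 + $2,032 + $1,211 = $4,920
Ending inventory: 154 @ $4 + 19 @ $7 = $749
Check: goods available $5,669 = COGS $4,920 + ending $749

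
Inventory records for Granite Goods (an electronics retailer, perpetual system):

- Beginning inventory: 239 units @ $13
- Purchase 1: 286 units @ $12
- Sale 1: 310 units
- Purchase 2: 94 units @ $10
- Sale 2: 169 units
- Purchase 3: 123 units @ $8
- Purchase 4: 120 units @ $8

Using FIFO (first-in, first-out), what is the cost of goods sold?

COGS = $5,987

Sale 1 (310) [FIFO — oldest first]: 239 @ $13 + 71 @ $12 = $3,959
Sale 2 (169) [FIFO — oldest first]: 169 @ $12 = $2,028
Total COGS = $3,959 + $2,028 = $5,987
Ending inventory: 46 @ $12 + 94 @ $10 + 123 @ $8 + 120 @ $8 = $3,436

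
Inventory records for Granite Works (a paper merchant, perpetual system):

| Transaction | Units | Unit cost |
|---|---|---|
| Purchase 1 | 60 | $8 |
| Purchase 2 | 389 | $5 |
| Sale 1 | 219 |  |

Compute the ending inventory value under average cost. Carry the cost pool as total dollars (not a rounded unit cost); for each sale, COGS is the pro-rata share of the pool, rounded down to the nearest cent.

After Purchase 1: 60 on hand, pool $480.00 (≈ $8.0000 each)
After Purchase 2: 449 on hand, pool $2,425.00 (≈ $5.4009 each)
Sale 1, sell 219: 219/449 × $2,425.00 → $1,182.79
Ending inventory (cost pool remaining) = $1,242.21

Ending inventory = $1,242.21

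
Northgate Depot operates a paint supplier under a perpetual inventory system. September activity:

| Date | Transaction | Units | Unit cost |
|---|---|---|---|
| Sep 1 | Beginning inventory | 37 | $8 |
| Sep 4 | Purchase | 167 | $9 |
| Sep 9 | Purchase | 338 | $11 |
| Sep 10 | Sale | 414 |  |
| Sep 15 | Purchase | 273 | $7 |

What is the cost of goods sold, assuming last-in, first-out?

Sep 10, 414 sold [LIFO — newest first]: 338 @ $11 + 76 @ $9 = $4,402
Ending inventory: 37 @ $8 + 91 @ $9 + 273 @ $7 = $3,026

COGS = $4,402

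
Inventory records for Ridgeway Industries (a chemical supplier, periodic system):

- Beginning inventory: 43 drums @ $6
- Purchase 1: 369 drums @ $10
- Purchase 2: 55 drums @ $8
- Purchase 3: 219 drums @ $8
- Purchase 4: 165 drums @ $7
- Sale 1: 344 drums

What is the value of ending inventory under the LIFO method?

Sale 1 (344) [LIFO — newest first]: 165 @ $7 + 179 @ $8 = $2,587
Ending inventory: 43 @ $6 + 369 @ $10 + 55 @ $8 + 40 @ $8 = $4,708

Ending inventory = $4,708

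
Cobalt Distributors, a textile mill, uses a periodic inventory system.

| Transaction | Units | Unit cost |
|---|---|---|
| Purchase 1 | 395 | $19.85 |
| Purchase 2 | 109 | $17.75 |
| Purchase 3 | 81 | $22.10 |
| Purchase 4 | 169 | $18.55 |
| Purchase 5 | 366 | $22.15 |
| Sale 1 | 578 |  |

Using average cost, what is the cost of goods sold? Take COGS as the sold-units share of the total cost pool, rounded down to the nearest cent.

COGS = $11,770.27

Sale 1, sell 578: 578/1120 × $22,807.45 → $11,770.27
Ending inventory (cost pool remaining) = $11,037.18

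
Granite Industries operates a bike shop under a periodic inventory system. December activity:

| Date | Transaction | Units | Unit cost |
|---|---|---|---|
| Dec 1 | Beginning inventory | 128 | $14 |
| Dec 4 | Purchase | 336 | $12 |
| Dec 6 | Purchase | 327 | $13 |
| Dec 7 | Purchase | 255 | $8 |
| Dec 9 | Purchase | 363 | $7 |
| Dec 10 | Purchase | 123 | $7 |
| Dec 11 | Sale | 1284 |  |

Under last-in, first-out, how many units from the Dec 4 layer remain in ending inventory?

120

Dec 11, 1284 sold [LIFO — newest first]: 123 @ $7 + 363 @ $7 + 255 @ $8 + 327 @ $13 + 216 @ $12 = $12,285
Ending inventory: 128 @ $14 + 120 @ $12 = $3,232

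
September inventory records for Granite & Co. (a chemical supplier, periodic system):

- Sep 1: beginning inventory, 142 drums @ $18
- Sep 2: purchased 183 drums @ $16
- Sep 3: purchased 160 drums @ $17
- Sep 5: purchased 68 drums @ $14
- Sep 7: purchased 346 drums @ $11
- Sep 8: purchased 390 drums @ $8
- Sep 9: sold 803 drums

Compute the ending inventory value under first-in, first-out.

Sep 9, 803 sold [FIFO — oldest first]: 142 @ $18 + 183 @ $16 + 160 @ $17 + 68 @ $14 + 250 @ $11 = $11,906
Ending inventory: 96 @ $11 + 390 @ $8 = $4,176
Check: goods available $16,082 = COGS $11,906 + ending $4,176

Ending inventory = $4,176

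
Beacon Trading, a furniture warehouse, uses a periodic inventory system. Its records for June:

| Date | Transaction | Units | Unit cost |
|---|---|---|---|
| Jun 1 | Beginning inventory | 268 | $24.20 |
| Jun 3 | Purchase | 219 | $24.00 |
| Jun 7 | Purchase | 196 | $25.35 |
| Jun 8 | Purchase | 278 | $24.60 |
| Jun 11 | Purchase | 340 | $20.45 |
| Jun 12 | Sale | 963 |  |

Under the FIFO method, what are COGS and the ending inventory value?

Jun 12, 963 sold [FIFO — oldest first]: 268 @ $24.20 + 219 @ $24.00 + 196 @ $25.35 + 278 @ $24.60 + 2 @ $20.45 = $23,589.90
Ending inventory: 338 @ $20.45 = $6,912.10
Check: goods available $30,502.00 = COGS $23,589.90 + ending $6,912.10

COGS = $23,589.90; ending inventory = $6,912.10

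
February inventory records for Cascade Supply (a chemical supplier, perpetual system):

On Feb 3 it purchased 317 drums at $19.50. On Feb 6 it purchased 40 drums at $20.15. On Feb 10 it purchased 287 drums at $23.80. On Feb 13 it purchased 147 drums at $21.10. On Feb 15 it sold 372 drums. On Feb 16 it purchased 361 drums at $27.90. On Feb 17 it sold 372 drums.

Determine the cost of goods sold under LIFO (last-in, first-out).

Feb 15, 372 sold [LIFO — newest first]: 147 @ $21.10 + 225 @ $23.80 = $8,456.70
Feb 17, 372 sold [LIFO — newest first]: 361 @ $27.90 + 11 @ $23.80 = $10,333.70
Total COGS = $8,456.70 + $10,333.70 = $18,790.40
Ending inventory: 317 @ $19.50 + 40 @ $20.15 + 51 @ $23.80 = $8,201.30

COGS = $18,790.40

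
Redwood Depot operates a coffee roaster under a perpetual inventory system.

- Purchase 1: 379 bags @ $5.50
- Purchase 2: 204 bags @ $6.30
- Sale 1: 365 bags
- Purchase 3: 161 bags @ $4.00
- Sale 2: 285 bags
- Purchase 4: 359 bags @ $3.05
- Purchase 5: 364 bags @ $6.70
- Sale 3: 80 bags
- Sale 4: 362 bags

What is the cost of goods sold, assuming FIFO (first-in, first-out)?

COGS = $5,075.10

Sale 1 (365) [FIFO — oldest first]: 365 @ $5.50 = $2,007.50
Sale 2 (285) [FIFO — oldest first]: 14 @ $5.50 + 204 @ $6.30 + 67 @ $4.00 = $1,630.20
Sale 3 (80) [FIFO — oldest first]: 80 @ $4.00 = $320.00
Sale 4 (362) [FIFO — oldest first]: 14 @ $4.00 + 348 @ $3.05 = $1,117.40
Total COGS = $2,007.50 + $1,630.20 + $320.00 + $1,117.40 = $5,075.10
Ending inventory: 11 @ $3.05 + 364 @ $6.70 = $2,472.35
Check: goods available $7,547.45 = COGS $5,075.10 + ending $2,472.35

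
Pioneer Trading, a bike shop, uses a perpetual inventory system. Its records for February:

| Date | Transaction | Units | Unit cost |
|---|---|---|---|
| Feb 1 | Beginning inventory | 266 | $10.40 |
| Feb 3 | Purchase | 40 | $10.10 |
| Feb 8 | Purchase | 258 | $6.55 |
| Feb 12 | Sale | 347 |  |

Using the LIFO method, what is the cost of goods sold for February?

Feb 12, 347 sold [LIFO — newest first]: 258 @ $6.55 + 40 @ $10.10 + 49 @ $10.40 = $2,603.50
Ending inventory: 217 @ $10.40 = $2,256.80
Check: goods available $4,860.30 = COGS $2,603.50 + ending $2,256.80

COGS = $2,603.50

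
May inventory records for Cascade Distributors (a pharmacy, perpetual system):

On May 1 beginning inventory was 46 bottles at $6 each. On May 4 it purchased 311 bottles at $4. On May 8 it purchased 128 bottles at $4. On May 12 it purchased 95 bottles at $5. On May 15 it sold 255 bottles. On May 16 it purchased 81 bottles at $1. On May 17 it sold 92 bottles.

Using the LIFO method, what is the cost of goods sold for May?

May 15, 255 sold [LIFO — newest first]: 95 @ $5 + 128 @ $4 + 32 @ $4 = $1,115
May 17, 92 sold [LIFO — newest first]: 81 @ $1 + 11 @ $4 = $125
Total COGS = $1,115 + $125 = $1,240
Ending inventory: 46 @ $6 + 268 @ $4 = $1,348

COGS = $1,240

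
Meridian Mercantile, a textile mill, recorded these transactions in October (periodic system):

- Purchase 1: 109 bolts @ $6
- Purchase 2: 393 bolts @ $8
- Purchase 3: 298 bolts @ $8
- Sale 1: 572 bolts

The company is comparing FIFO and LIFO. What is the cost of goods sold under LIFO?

COGS = $4,576

FIFO COGS: 109 @ $6 + 393 @ $8 + 70 @ $8 = $4,358
LIFO COGS: 298 @ $8 + 274 @ $8 = $4,576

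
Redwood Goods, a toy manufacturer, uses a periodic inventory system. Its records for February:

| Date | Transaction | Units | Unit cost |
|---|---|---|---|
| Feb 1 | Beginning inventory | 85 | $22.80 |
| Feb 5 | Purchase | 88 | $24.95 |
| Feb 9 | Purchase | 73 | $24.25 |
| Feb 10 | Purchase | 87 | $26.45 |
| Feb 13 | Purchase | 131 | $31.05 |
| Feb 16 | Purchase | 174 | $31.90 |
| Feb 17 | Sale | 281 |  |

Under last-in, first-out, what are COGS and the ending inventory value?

Feb 17, 281 sold [LIFO — newest first]: 174 @ $31.90 + 107 @ $31.05 = $8,872.95
Ending inventory: 85 @ $22.80 + 88 @ $24.95 + 73 @ $24.25 + 87 @ $26.45 + 24 @ $31.05 = $8,950.20

COGS = $8,872.95; ending inventory = $8,950.20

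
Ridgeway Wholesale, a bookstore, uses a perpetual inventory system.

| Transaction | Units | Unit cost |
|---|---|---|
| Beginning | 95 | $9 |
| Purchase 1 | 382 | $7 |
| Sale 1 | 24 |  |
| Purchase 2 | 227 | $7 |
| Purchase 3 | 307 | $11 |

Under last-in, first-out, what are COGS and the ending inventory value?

Sale 1 (24) [LIFO — newest first]: 24 @ $7 = $168
Ending inventory: 95 @ $9 + 358 @ $7 + 227 @ $7 + 307 @ $11 = $8,327

COGS = $168; ending inventory = $8,327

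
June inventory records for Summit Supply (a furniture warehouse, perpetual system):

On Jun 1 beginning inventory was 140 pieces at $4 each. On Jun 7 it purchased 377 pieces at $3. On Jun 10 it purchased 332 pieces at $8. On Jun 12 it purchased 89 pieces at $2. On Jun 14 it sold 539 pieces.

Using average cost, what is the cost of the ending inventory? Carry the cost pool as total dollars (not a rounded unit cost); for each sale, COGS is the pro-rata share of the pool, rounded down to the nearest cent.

Ending inventory = $1,924.82

After Jun 1: 140 on hand, pool $560.00 (≈ $4.0000 each)
After Jun 7: 517 on hand, pool $1,691.00 (≈ $3.2708 each)
After Jun 10: 849 on hand, pool $4,347.00 (≈ $5.1201 each)
After Jun 12: 938 on hand, pool $4,525.00 (≈ $4.8241 each)
Jun 14, sell 539: 539/938 × $4,525.00 → $2,600.18
Ending inventory (cost pool remaining) = $1,924.82
Check: goods available $4,525.00 = COGS $2,600.18 + ending $1,924.82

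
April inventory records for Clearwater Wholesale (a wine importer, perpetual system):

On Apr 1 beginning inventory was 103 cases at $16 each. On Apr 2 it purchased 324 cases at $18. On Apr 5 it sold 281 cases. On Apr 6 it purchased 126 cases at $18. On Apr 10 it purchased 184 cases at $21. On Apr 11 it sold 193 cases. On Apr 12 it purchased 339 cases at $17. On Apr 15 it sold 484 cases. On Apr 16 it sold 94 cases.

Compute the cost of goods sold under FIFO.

Apr 5, 281 sold [FIFO — oldest first]: 103 @ $16 + 178 @ $18 = $4,852
Apr 11, 193 sold [FIFO — oldest first]: 146 @ $18 + 47 @ $18 = $3,474
Apr 15, 484 sold [FIFO — oldest first]: 79 @ $18 + 184 @ $21 + 221 @ $17 = $9,043
Apr 16, 94 sold [FIFO — oldest first]: 94 @ $17 = $1,598
Total COGS = $4,852 + $3,474 + $9,043 + $1,598 = $18,967
Ending inventory: 24 @ $17 = $408

COGS = $18,967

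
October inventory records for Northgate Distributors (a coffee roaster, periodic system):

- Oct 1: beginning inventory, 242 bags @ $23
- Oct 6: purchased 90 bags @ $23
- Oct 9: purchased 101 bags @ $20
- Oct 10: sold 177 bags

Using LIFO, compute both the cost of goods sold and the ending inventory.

COGS = $3,768; ending inventory = $5,888

Oct 10, 177 sold [LIFO — newest first]: 101 @ $20 + 76 @ $23 = $3,768
Ending inventory: 242 @ $23 + 14 @ $23 = $5,888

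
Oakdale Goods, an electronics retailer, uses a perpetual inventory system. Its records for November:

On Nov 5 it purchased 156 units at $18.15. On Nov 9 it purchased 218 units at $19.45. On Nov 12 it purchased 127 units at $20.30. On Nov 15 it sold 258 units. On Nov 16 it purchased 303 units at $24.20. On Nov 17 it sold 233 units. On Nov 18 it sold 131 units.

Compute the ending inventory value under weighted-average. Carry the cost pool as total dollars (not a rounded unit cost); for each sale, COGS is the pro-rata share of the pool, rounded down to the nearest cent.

After Nov 5: 156 on hand, pool $2,831.40 (≈ $18.1500 each)
After Nov 9: 374 on hand, pool $7,071.50 (≈ $18.9078 each)
After Nov 12: 501 on hand, pool $9,649.60 (≈ $19.2607 each)
Nov 15, sell 258: 258/501 × $9,649.60 → $4,969.25
After Nov 16: 546 on hand, pool $12,012.95 (≈ $22.0017 each)
Nov 17, sell 233: 233/546 × $12,012.95 → $5,126.40
Nov 18, sell 131: 131/313 × $6,886.55 → $2,882.23
Total COGS = $4,969.25 + $5,126.40 + $2,882.23 = $12,977.88
Ending inventory (cost pool remaining) = $4,004.32

Ending inventory = $4,004.32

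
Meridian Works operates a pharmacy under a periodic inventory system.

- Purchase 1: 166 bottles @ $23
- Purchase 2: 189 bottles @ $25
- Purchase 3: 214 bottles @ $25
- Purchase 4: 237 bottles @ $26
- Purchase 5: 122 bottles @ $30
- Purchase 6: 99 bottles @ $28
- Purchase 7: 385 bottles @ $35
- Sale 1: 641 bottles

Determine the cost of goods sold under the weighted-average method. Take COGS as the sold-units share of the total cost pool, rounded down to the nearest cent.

Sale 1, sell 641: 641/1412 × $39,962.00 → $18,141.38
Ending inventory (cost pool remaining) = $21,820.62

COGS = $18,141.38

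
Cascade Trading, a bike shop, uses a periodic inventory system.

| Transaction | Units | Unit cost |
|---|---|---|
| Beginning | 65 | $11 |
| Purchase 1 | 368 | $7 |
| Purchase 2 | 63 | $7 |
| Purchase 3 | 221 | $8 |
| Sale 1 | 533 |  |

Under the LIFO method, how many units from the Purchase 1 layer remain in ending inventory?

Sale 1 (533) [LIFO — newest first]: 221 @ $8 + 63 @ $7 + 249 @ $7 = $3,952
Ending inventory: 65 @ $11 + 119 @ $7 = $1,548
Check: goods available $5,500 = COGS $3,952 + ending $1,548

119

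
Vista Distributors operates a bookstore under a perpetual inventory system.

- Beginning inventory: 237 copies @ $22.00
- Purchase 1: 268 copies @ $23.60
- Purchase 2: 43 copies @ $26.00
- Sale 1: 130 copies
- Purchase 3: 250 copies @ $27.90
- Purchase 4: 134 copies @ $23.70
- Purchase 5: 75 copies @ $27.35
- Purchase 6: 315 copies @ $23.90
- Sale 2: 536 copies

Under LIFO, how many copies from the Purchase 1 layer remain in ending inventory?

Sale 1 (130) [LIFO — newest first]: 43 @ $26.00 + 87 @ $23.60 = $3,171.20
Sale 2 (536) [LIFO — newest first]: 315 @ $23.90 + 75 @ $27.35 + 134 @ $23.70 + 12 @ $27.90 = $13,090.35
Total COGS = $3,171.20 + $13,090.35 = $16,261.55
Ending inventory: 237 @ $22.00 + 181 @ $23.60 + 238 @ $27.90 = $16,125.80

181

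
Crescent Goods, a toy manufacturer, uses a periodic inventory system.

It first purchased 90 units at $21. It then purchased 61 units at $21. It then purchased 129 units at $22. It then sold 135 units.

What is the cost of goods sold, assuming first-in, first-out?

Sale 1 (135) [FIFO — oldest first]: 90 @ $21 + 45 @ $21 = $2,835
Ending inventory: 16 @ $21 + 129 @ $22 = $3,174

COGS = $2,835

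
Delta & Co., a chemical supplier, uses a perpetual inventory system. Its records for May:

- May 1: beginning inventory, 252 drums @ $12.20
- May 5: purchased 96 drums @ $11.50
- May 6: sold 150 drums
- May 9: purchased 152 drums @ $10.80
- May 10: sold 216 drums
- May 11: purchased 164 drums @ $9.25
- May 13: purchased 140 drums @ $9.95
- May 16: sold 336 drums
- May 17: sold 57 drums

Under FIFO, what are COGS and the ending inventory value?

May 6, 150 sold [FIFO — oldest first]: 150 @ $12.20 = $1,830.00
May 10, 216 sold [FIFO — oldest first]: 102 @ $12.20 + 96 @ $11.50 + 18 @ $10.80 = $2,542.80
May 16, 336 sold [FIFO — oldest first]: 134 @ $10.80 + 164 @ $9.25 + 38 @ $9.95 = $3,342.30
May 17, 57 sold [FIFO — oldest first]: 57 @ $9.95 = $567.15
Total COGS = $1,830.00 + $2,542.80 + $3,342.30 + $567.15 = $8,282.25
Ending inventory: 45 @ $9.95 = $447.75
Check: goods available $8,730.00 = COGS $8,282.25 + ending $447.75

COGS = $8,282.25; ending inventory = $447.75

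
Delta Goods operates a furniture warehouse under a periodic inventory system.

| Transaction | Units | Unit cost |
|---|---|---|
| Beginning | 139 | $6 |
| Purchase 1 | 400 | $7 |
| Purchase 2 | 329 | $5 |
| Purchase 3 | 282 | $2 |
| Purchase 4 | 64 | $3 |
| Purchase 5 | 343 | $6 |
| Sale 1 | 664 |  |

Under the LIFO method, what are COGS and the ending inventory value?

COGS = $2,764; ending inventory = $5,329

Sale 1 (664) [LIFO — newest first]: 343 @ $6 + 64 @ $3 + 257 @ $2 = $2,764
Ending inventory: 139 @ $6 + 400 @ $7 + 329 @ $5 + 25 @ $2 = $5,329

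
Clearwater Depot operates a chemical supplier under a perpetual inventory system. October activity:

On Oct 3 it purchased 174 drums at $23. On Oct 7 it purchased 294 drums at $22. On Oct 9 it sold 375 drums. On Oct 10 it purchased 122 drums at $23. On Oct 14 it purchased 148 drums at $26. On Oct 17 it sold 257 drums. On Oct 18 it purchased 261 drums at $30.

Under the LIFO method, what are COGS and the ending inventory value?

Oct 9, 375 sold [LIFO — newest first]: 294 @ $22 + 81 @ $23 = $8,331
Oct 17, 257 sold [LIFO — newest first]: 148 @ $26 + 109 @ $23 = $6,355
Total COGS = $8,331 + $6,355 = $14,686
Ending inventory: 93 @ $23 + 13 @ $23 + 261 @ $30 = $10,268

COGS = $14,686; ending inventory = $10,268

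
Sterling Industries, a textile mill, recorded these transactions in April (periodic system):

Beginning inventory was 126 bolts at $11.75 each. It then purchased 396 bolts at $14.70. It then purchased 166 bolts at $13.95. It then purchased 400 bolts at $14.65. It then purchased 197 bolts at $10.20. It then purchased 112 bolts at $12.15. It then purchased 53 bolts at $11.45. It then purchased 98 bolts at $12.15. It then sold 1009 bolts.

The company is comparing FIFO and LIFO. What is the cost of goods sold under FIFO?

FIFO COGS: 126 @ $11.75 + 396 @ $14.70 + 166 @ $13.95 + 321 @ $14.65 = $14,320.05
LIFO COGS: 98 @ $12.15 + 53 @ $11.45 + 112 @ $12.15 + 197 @ $10.20 + 400 @ $14.65 + 149 @ $13.95 = $13,106.30

COGS = $14,320.05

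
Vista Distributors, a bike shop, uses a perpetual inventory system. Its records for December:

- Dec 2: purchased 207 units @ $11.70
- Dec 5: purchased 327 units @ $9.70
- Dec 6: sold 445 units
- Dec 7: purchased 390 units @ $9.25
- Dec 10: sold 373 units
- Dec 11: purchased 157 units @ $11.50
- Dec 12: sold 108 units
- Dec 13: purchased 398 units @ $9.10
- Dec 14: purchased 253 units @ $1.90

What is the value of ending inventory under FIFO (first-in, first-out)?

Dec 6, 445 sold [FIFO — oldest first]: 207 @ $11.70 + 238 @ $9.70 = $4,730.50
Dec 10, 373 sold [FIFO — oldest first]: 89 @ $9.70 + 284 @ $9.25 = $3,490.30
Dec 12, 108 sold [FIFO — oldest first]: 106 @ $9.25 + 2 @ $11.50 = $1,003.50
Total COGS = $4,730.50 + $3,490.30 + $1,003.50 = $9,224.30
Ending inventory: 155 @ $11.50 + 398 @ $9.10 + 253 @ $1.90 = $5,885.00
Check: goods available $15,109.30 = COGS $9,224.30 + ending $5,885.00

Ending inventory = $5,885.00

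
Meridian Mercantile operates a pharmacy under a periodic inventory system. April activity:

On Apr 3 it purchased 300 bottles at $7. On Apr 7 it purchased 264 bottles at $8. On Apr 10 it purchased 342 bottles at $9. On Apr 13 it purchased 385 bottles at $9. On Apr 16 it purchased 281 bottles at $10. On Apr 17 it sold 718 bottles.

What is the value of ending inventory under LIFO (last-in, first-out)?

Apr 17, 718 sold [LIFO — newest first]: 281 @ $10 + 385 @ $9 + 52 @ $9 = $6,743
Ending inventory: 300 @ $7 + 264 @ $8 + 290 @ $9 = $6,822

Ending inventory = $6,822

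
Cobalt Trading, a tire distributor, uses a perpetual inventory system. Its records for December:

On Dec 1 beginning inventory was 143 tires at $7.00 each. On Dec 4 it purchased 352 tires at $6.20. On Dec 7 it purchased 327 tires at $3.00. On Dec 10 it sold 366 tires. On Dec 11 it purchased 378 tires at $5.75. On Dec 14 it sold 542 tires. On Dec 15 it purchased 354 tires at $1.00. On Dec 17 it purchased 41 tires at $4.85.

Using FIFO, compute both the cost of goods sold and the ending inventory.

Dec 10, 366 sold [FIFO — oldest first]: 143 @ $7.00 + 223 @ $6.20 = $2,383.60
Dec 14, 542 sold [FIFO — oldest first]: 129 @ $6.20 + 327 @ $3.00 + 86 @ $5.75 = $2,275.30
Total COGS = $2,383.60 + $2,275.30 = $4,658.90
Ending inventory: 292 @ $5.75 + 354 @ $1.00 + 41 @ $4.85 = $2,231.85

COGS = $4,658.90; ending inventory = $2,231.85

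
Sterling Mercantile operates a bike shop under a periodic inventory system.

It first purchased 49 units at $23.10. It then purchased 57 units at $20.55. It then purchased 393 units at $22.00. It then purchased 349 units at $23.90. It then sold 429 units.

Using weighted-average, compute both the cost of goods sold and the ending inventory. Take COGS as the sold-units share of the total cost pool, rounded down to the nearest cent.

COGS = $9,758.91; ending inventory = $9,531.44

Sale 1, sell 429: 429/848 × $19,290.35 → $9,758.91
Ending inventory (cost pool remaining) = $9,531.44
Check: goods available $19,290.35 = COGS $9,758.91 + ending $9,531.44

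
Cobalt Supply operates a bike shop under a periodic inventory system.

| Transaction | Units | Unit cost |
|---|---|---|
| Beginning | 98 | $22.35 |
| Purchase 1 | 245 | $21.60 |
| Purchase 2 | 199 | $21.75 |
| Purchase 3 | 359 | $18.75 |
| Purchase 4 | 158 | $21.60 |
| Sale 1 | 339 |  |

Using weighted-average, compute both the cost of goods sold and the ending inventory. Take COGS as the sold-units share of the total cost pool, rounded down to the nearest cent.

Sale 1, sell 339: 339/1059 × $21,954.60 → $7,027.95
Ending inventory (cost pool remaining) = $14,926.65

COGS = $7,027.95; ending inventory = $14,926.65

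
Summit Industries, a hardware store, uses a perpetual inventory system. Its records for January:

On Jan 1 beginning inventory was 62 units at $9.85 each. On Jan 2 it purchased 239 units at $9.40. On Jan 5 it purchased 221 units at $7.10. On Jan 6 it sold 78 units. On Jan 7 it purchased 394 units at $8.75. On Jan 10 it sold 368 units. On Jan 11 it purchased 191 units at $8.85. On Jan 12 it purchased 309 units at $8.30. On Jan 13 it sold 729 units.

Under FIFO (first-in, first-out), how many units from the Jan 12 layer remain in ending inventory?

Jan 6, 78 sold [FIFO — oldest first]: 62 @ $9.85 + 16 @ $9.40 = $761.10
Jan 10, 368 sold [FIFO — oldest first]: 223 @ $9.40 + 145 @ $7.10 = $3,125.70
Jan 13, 729 sold [FIFO — oldest first]: 76 @ $7.10 + 394 @ $8.75 + 191 @ $8.85 + 68 @ $8.30 = $6,241.85
Total COGS = $761.10 + $3,125.70 + $6,241.85 = $10,128.65
Ending inventory: 241 @ $8.30 = $2,000.30
Check: goods available $12,128.95 = COGS $10,128.65 + ending $2,000.30

241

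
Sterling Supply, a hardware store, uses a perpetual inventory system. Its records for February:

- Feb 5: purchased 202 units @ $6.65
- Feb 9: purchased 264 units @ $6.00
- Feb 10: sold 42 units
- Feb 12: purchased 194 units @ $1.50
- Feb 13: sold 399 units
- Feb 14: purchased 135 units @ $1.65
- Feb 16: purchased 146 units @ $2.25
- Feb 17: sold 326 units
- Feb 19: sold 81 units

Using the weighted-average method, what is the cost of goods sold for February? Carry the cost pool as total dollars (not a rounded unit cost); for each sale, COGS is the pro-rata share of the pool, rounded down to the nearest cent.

After Feb 5: 202 on hand, pool $1,343.30 (≈ $6.6500 each)
After Feb 9: 466 on hand, pool $2,927.30 (≈ $6.2818 each)
Feb 10, sell 42: 42/466 × $2,927.30 → $263.83
After Feb 12: 618 on hand, pool $2,954.47 (≈ $4.7807 each)
Feb 13, sell 399: 399/618 × $2,954.47 → $1,907.49
After Feb 14: 354 on hand, pool $1,269.73 (≈ $3.5868 each)
After Feb 16: 500 on hand, pool $1,598.23 (≈ $3.1965 each)
Feb 17, sell 326: 326/500 × $1,598.23 → $1,042.04
Feb 19, sell 81: 81/174 × $556.19 → $258.91
Total COGS = $263.83 + $1,907.49 + $1,042.04 + $258.91 = $3,472.27
Ending inventory (cost pool remaining) = $297.28

COGS = $3,472.27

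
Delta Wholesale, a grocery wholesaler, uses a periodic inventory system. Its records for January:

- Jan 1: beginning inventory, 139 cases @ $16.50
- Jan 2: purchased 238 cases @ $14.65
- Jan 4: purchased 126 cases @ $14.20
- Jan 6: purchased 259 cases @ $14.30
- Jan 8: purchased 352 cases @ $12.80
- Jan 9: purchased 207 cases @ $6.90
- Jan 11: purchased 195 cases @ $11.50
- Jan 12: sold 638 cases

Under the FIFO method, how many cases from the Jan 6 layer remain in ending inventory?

124

Jan 12, 638 sold [FIFO — oldest first]: 139 @ $16.50 + 238 @ $14.65 + 126 @ $14.20 + 135 @ $14.30 = $9,499.90
Ending inventory: 124 @ $14.30 + 352 @ $12.80 + 207 @ $6.90 + 195 @ $11.50 = $9,949.60
Check: goods available $19,449.50 = COGS $9,499.90 + ending $9,949.60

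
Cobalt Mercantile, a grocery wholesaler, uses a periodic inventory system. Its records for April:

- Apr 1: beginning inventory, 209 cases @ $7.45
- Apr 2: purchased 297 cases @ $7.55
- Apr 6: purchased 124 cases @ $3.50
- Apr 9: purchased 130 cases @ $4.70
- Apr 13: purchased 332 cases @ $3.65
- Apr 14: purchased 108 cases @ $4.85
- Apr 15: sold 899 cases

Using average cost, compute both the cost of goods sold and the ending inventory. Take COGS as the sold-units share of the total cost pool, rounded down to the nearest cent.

COGS = $4,929.51; ending inventory = $1,650.49

Apr 15, sell 899: 899/1200 × $6,580.00 → $4,929.51
Ending inventory (cost pool remaining) = $1,650.49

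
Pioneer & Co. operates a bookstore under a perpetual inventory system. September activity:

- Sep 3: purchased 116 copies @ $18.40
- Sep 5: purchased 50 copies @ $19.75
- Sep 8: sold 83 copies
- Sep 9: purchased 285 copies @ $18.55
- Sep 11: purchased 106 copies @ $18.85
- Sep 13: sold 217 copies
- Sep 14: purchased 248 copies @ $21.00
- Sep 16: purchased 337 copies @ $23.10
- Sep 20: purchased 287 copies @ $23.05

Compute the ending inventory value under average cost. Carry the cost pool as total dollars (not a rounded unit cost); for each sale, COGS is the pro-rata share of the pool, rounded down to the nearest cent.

Ending inventory = $24,404.20

After Sep 3: 116 on hand, pool $2,134.40 (≈ $18.4000 each)
After Sep 5: 166 on hand, pool $3,121.90 (≈ $18.8066 each)
Sep 8, sell 83: 83/166 × $3,121.90 → $1,560.95
After Sep 9: 368 on hand, pool $6,847.70 (≈ $18.6079 each)
After Sep 11: 474 on hand, pool $8,845.80 (≈ $18.6620 each)
Sep 13, sell 217: 217/474 × $8,845.80 → $4,049.65
After Sep 14: 505 on hand, pool $10,004.15 (≈ $19.8102 each)
After Sep 16: 842 on hand, pool $17,788.85 (≈ $21.1269 each)
After Sep 20: 1129 on hand, pool $24,404.20 (≈ $21.6158 each)
Total COGS = $1,560.95 + $4,049.65 = $5,610.60
Ending inventory (cost pool remaining) = $24,404.20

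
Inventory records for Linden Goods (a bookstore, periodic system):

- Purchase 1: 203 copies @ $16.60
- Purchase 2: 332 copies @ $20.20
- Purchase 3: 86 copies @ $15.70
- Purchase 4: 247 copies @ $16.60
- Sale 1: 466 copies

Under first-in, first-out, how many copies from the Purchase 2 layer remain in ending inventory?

Sale 1 (466) [FIFO — oldest first]: 203 @ $16.60 + 263 @ $20.20 = $8,682.40
Ending inventory: 69 @ $20.20 + 86 @ $15.70 + 247 @ $16.60 = $6,844.20

69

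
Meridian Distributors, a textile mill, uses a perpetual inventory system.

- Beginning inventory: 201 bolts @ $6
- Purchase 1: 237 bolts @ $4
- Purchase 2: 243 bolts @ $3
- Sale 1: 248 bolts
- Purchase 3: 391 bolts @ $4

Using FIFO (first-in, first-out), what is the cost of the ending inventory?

Sale 1 (248) [FIFO — oldest first]: 201 @ $6 + 47 @ $4 = $1,394
Ending inventory: 190 @ $4 + 243 @ $3 + 391 @ $4 = $3,053

Ending inventory = $3,053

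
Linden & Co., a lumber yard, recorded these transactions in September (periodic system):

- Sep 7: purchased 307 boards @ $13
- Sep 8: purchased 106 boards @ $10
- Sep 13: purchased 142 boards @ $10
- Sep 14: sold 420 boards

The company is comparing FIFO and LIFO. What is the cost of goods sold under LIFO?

FIFO COGS: 307 @ $13 + 106 @ $10 + 7 @ $10 = $5,121
LIFO COGS: 142 @ $10 + 106 @ $10 + 172 @ $13 = $4,716

COGS = $4,716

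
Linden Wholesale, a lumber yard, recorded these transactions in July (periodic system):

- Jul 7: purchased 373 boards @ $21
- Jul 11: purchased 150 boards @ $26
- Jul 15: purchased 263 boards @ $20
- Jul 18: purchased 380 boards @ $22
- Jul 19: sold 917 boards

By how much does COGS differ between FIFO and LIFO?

FIFO COGS: 373 @ $21 + 150 @ $26 + 263 @ $20 + 131 @ $22 = $19,875
LIFO COGS: 380 @ $22 + 263 @ $20 + 150 @ $26 + 124 @ $21 = $20,124
Difference = |$19,875 − $20,124| = $249

$249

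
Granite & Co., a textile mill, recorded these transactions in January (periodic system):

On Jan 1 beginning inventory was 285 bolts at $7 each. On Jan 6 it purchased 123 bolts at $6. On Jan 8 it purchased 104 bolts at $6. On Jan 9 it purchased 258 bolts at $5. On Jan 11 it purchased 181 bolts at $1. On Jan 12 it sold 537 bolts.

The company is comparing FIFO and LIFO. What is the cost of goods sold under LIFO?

FIFO COGS: 285 @ $7 + 123 @ $6 + 104 @ $6 + 25 @ $5 = $3,482
LIFO COGS: 181 @ $1 + 258 @ $5 + 98 @ $6 = $2,059

COGS = $2,059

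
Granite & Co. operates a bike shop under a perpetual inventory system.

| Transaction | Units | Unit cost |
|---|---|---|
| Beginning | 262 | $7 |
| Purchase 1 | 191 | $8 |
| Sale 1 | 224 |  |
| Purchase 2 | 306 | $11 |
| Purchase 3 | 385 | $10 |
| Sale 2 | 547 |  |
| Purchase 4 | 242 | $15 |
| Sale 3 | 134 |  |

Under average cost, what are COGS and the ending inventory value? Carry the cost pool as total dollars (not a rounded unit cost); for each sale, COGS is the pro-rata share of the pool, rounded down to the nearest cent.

After Beginning: 262 on hand, pool $1,834.00 (≈ $7.0000 each)
After Purchase 1: 453 on hand, pool $3,362.00 (≈ $7.4216 each)
Sale 1, sell 224: 224/453 × $3,362.00 → $1,662.44
After Purchase 2: 535 on hand, pool $5,065.56 (≈ $9.4683 each)
After Purchase 3: 920 on hand, pool $8,915.56 (≈ $9.6908 each)
Sale 2, sell 547: 547/920 × $8,915.56 → $5,300.88
After Purchase 4: 615 on hand, pool $7,244.68 (≈ $11.7800 each)
Sale 3, sell 134: 134/615 × $7,244.68 → $1,578.51
Total COGS = $1,662.44 + $5,300.88 + $1,578.51 = $8,541.83
Ending inventory (cost pool remaining) = $5,666.17

COGS = $8,541.83; ending inventory = $5,666.17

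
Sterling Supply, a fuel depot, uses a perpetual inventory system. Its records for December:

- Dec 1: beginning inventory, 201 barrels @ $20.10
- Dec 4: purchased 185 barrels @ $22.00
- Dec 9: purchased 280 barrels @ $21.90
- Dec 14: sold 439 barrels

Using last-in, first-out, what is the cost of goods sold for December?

Dec 14, 439 sold [LIFO — newest first]: 280 @ $21.90 + 159 @ $22.00 = $9,630.00
Ending inventory: 201 @ $20.10 + 26 @ $22.00 = $4,612.10
Check: goods available $14,242.10 = COGS $9,630.00 + ending $4,612.10

COGS = $9,630.00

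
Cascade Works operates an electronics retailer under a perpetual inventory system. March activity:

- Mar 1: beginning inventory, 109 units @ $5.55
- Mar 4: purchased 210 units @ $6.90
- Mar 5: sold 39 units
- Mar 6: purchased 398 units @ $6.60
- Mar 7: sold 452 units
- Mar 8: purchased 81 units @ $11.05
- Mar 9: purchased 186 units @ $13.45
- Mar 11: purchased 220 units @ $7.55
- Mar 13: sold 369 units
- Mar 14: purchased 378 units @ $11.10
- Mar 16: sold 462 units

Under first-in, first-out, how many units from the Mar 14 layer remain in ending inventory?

260

Mar 5, 39 sold [FIFO — oldest first]: 39 @ $5.55 = $216.45
Mar 7, 452 sold [FIFO — oldest first]: 70 @ $5.55 + 210 @ $6.90 + 172 @ $6.60 = $2,972.70
Mar 13, 369 sold [FIFO — oldest first]: 226 @ $6.60 + 81 @ $11.05 + 62 @ $13.45 = $3,220.55
Mar 16, 462 sold [FIFO — oldest first]: 124 @ $13.45 + 220 @ $7.55 + 118 @ $11.10 = $4,638.60
Total COGS = $216.45 + $2,972.70 + $3,220.55 + $4,638.60 = $11,048.30
Ending inventory: 260 @ $11.10 = $2,886.00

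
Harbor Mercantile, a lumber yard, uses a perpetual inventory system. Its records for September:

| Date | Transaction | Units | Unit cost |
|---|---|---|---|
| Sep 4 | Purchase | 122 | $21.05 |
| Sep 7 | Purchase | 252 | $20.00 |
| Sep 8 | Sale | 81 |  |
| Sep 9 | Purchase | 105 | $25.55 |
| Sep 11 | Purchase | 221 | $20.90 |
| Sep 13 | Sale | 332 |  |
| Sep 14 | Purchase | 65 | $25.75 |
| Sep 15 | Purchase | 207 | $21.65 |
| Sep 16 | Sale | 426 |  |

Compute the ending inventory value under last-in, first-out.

Sep 8, 81 sold [LIFO — newest first]: 81 @ $20.00 = $1,620.00
Sep 13, 332 sold [LIFO — newest first]: 221 @ $20.90 + 105 @ $25.55 + 6 @ $20.00 = $7,421.65
Sep 16, 426 sold [LIFO — newest first]: 207 @ $21.65 + 65 @ $25.75 + 154 @ $20.00 = $9,235.30
Total COGS = $1,620.00 + $7,421.65 + $9,235.30 = $18,276.95
Ending inventory: 122 @ $21.05 + 11 @ $20.00 = $2,788.10

Ending inventory = $2,788.10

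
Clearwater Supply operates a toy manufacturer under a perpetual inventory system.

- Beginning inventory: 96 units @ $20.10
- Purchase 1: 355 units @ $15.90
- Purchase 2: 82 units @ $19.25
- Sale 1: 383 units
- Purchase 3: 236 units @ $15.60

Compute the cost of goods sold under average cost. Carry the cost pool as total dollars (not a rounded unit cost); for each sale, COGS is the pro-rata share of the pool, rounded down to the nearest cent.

After Beginning: 96 on hand, pool $1,929.60 (≈ $20.1000 each)
After Purchase 1: 451 on hand, pool $7,574.10 (≈ $16.7940 each)
After Purchase 2: 533 on hand, pool $9,152.60 (≈ $17.1719 each)
Sale 1, sell 383: 383/533 × $9,152.60 → $6,576.82
After Purchase 3: 386 on hand, pool $6,257.38 (≈ $16.2108 each)
Ending inventory (cost pool remaining) = $6,257.38

COGS = $6,576.82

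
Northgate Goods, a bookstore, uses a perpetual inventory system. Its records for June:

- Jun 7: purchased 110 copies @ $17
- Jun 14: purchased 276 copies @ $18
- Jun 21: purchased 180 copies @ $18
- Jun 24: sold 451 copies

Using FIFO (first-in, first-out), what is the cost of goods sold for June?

Jun 24, 451 sold [FIFO — oldest first]: 110 @ $17 + 276 @ $18 + 65 @ $18 = $8,008
Ending inventory: 115 @ $18 = $2,070

COGS = $8,008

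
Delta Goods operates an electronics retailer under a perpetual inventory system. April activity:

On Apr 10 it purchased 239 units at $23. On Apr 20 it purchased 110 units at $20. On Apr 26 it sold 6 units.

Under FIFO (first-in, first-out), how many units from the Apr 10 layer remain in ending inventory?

Apr 26, 6 sold [FIFO — oldest first]: 6 @ $23 = $138
Ending inventory: 233 @ $23 + 110 @ $20 = $7,559

233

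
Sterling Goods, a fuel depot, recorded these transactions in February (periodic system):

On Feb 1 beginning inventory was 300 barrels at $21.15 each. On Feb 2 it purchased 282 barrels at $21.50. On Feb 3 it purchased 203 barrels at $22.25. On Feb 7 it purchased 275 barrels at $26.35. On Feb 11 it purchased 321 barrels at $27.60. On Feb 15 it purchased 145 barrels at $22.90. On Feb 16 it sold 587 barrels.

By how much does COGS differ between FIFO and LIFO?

$2,849.20

FIFO COGS: 300 @ $21.15 + 282 @ $21.50 + 5 @ $22.25 = $12,519.25
LIFO COGS: 145 @ $22.90 + 321 @ $27.60 + 121 @ $26.35 = $15,368.45
Difference = |$12,519.25 − $15,368.45| = $2,849.20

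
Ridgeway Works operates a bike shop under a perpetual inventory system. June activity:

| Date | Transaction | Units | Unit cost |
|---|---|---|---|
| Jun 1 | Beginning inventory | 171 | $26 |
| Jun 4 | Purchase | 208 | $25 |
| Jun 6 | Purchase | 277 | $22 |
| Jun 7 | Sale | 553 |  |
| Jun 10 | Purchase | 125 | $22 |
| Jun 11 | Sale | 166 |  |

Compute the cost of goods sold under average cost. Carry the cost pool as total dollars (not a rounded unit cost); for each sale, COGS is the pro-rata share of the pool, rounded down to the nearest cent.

After Jun 1: 171 on hand, pool $4,446.00 (≈ $26.0000 each)
After Jun 4: 379 on hand, pool $9,646.00 (≈ $25.4512 each)
After Jun 6: 656 on hand, pool $15,740.00 (≈ $23.9939 each)
Jun 7, sell 553: 553/656 × $15,740.00 → $13,268.62
After Jun 10: 228 on hand, pool $5,221.38 (≈ $22.9008 each)
Jun 11, sell 166: 166/228 × $5,221.38 → $3,801.53
Total COGS = $13,268.62 + $3,801.53 = $17,070.15
Ending inventory (cost pool remaining) = $1,419.85
Check: goods available $18,490.00 = COGS $17,070.15 + ending $1,419.85

COGS = $17,070.15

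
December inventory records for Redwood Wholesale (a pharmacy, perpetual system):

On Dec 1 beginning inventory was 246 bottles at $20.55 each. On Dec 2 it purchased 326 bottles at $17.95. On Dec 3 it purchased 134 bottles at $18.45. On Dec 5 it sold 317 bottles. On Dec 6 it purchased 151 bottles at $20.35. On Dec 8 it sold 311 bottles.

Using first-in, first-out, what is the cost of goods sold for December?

Dec 5, 317 sold [FIFO — oldest first]: 246 @ $20.55 + 71 @ $17.95 = $6,329.75
Dec 8, 311 sold [FIFO — oldest first]: 255 @ $17.95 + 56 @ $18.45 = $5,610.45
Total COGS = $6,329.75 + $5,610.45 = $11,940.20
Ending inventory: 78 @ $18.45 + 151 @ $20.35 = $4,511.95

COGS = $11,940.20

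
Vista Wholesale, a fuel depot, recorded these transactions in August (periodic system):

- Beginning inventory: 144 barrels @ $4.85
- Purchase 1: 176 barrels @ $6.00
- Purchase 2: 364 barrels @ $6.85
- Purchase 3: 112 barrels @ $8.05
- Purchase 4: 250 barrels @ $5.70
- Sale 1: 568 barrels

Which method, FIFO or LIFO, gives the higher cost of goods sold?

FIFO COGS: 144 @ $4.85 + 176 @ $6.00 + 248 @ $6.85 = $3,453.20
LIFO COGS: 250 @ $5.70 + 112 @ $8.05 + 206 @ $6.85 = $3,737.70

LIFO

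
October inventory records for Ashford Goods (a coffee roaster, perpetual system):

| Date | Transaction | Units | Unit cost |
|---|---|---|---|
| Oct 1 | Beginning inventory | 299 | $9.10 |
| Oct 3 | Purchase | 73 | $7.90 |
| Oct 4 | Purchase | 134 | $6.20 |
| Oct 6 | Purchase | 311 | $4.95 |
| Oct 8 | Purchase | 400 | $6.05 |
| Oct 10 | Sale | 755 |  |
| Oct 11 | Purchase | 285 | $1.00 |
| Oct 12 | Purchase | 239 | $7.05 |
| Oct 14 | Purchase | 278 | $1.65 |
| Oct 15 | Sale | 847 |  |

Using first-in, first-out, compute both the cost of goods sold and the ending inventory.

COGS = $9,077.85; ending inventory = $1,438.65

Oct 10, 755 sold [FIFO — oldest first]: 299 @ $9.10 + 73 @ $7.90 + 134 @ $6.20 + 249 @ $4.95 = $5,360.95
Oct 15, 847 sold [FIFO — oldest first]: 62 @ $4.95 + 400 @ $6.05 + 285 @ $1.00 + 100 @ $7.05 = $3,716.90
Total COGS = $5,360.95 + $3,716.90 = $9,077.85
Ending inventory: 139 @ $7.05 + 278 @ $1.65 = $1,438.65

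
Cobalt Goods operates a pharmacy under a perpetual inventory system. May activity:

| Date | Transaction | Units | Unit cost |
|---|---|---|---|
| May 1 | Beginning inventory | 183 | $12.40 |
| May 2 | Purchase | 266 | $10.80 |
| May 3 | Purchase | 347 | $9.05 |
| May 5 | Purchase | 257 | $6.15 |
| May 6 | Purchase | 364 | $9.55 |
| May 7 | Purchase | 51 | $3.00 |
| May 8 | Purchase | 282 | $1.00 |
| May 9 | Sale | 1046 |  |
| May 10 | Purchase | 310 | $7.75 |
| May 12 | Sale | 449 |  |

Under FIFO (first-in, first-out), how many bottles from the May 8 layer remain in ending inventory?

May 9, 1046 sold [FIFO — oldest first]: 183 @ $12.40 + 266 @ $10.80 + 347 @ $9.05 + 250 @ $6.15 = $9,819.85
May 12, 449 sold [FIFO — oldest first]: 7 @ $6.15 + 364 @ $9.55 + 51 @ $3.00 + 27 @ $1.00 = $3,699.25
Total COGS = $9,819.85 + $3,699.25 = $13,519.10
Ending inventory: 255 @ $1.00 + 310 @ $7.75 = $2,657.50

255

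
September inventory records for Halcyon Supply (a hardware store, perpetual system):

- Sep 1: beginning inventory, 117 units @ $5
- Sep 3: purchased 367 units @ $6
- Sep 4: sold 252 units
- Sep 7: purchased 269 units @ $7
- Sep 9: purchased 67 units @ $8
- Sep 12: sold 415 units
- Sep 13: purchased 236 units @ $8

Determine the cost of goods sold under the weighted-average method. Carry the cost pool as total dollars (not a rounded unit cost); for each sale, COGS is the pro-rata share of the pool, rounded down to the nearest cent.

COGS = $4,194.55

After Sep 1: 117 on hand, pool $585.00 (≈ $5.0000 each)
After Sep 3: 484 on hand, pool $2,787.00 (≈ $5.7583 each)
Sep 4, sell 252: 252/484 × $2,787.00 → $1,451.08
After Sep 7: 501 on hand, pool $3,218.92 (≈ $6.4250 each)
After Sep 9: 568 on hand, pool $3,754.92 (≈ $6.6108 each)
Sep 12, sell 415: 415/568 × $3,754.92 → $2,743.47
After Sep 13: 389 on hand, pool $2,899.45 (≈ $7.4536 each)
Total COGS = $1,451.08 + $2,743.47 = $4,194.55
Ending inventory (cost pool remaining) = $2,899.45
Check: goods available $7,094.00 = COGS $4,194.55 + ending $2,899.45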